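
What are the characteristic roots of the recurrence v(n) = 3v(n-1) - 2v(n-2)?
Substitute v(n) = rⁿ and divide through by rⁿ⁻²: r² - 3r + 2 = 0
Factor: (r - 1)(r - 2) = 0, so r = 1, 2.
General solution: v(n) = A·1ⁿ + B·2ⁿ

Characteristic: r² - 3r + 2 = 0, Roots: r = 1, 2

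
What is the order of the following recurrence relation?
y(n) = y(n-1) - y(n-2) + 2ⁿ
The order is the largest lag k for which y(n-k) appears. Here the deepest term is y(n-2) (the 2ⁿ term is non-homogeneous and does not affect the order), so the order is 2.

Order 2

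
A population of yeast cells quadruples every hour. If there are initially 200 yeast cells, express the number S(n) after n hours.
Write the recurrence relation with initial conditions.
Each hour multiplies the count by 4, so the count after n hours depends only on the count after n-1 hours: S(n) = 4 × S(n-1). The starting count gives S(0) = 200.
Unrolling n times gives the closed form S(n) = 200 × 4ⁿ.

S(n) = 4 × S(n-1), S(0) = 200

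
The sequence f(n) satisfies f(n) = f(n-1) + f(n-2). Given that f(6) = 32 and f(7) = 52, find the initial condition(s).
Work backwards using f(k) = f(k+2) - f(k+1):
f(5) = f(7) - f(6) = 52 - 32 = 20
f(4) = f(6) - f(5) = 32 - 20 = 12
f(3) = f(5) - f(4) = 20 - 12 = 8
f(2) = f(4) - f(3) = 12 - 8 = 4
f(1) = f(3) - f(2) = 8 - 4 = 4
f(0) = f(2) - f(1) = 4 - 4 = 0

f(0) = 0, f(1) = 4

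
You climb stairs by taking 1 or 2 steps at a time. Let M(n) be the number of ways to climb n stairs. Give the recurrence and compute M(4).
Condition on the size of the last step (1 to 2): before it there were n-1, …, n-2 stairs climbed, and these cases are disjoint, so M(n) = M(n-1) + M(n-2) (Fibonacci-type sequence).
Initial conditions by direct count (compositions of i into parts ≤ 2): M(1) = 1; M(2) = 2.
Iterating the recurrence: M(3) = 3, M(4) = 5.

M(n) = M(n-1) + M(n-2), M(1) = 1, M(2) = 2; M(4) = 5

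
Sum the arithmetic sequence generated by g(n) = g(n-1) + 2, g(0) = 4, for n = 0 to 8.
Computing the sequence terms: 4, 6, 8, 10, 12, 14, 16, 18, 20
Adding these values together:

108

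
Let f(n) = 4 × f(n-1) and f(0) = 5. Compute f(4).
Computing step by step:
f(0) = 5
f(1) = 4 × 5 = 20
f(2) = 4 × 20 = 80
f(3) = 4 × 80 = 320
f(4) = 4 × 320 = 1280

1280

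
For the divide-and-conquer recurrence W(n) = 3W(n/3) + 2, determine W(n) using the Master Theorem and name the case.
Master Theorem template: W(n) = a·W(n/b) + f(n).
Here: a=3, b=3, f(n)=2
Compute log_b(a) = log_3(3) = 1.
f(n) = 2 = O(n^(1-ε)) with ε = 1. Case 1: W(n) = Θ(n^log_b(a)) = Θ(n).

Case 1: W(n) = Θ(n)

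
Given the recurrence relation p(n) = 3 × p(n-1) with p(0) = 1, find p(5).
Computing step by step:
p(0) = 1
p(1) = 3 × 1 = 3
p(2) = 3 × 3 = 9
p(3) = 3 × 9 = 27
p(4) = 3 × 27 = 81
p(5) = 3 × 81 = 243

243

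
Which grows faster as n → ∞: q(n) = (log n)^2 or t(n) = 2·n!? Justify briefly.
Comparing growth rates:
Growth-rate hierarchy: log n ≺ any polynomial ≺ any exponential cⁿ (c>1) ≺ n! ≺ nⁿ.
factorial dominates polylogarithmic (log n)^2 asymptotically.

t(n) grows faster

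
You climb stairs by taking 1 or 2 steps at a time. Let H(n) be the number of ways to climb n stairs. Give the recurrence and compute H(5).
Condition on the size of the last step (1 to 2): before it there were n-1, …, n-2 stairs climbed, and these cases are disjoint, so H(n) = H(n-1) + H(n-2) (Fibonacci-type sequence).
Initial conditions by direct count (compositions of i into parts ≤ 2): H(1) = 1; H(2) = 2.
Iterating the recurrence: H(3) = 3, H(4) = 5, H(5) = 8.

H(n) = H(n-1) + H(n-2), H(1) = 1, H(2) = 2; H(5) = 8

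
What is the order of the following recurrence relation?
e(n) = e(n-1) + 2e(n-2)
The order is the largest lag k for which e(n-k) appears. Here the deepest term is e(n-2), so the order is 2.

Order 2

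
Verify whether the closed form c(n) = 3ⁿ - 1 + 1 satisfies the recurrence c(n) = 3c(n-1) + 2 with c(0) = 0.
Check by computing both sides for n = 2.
From the recurrence with c(0) = 0:
  c(0) = 0, c(1) = 2, c(2) = 8
  so the recurrence gives c(2) = 8.
From the proposed closed form c(n) = 3ⁿ - 1 + 1:
  c(2) = 9.
The recurrence gives 8 but the closed form gives 9, so the closed form does not satisfy the recurrence.

No, the closed form is incorrect.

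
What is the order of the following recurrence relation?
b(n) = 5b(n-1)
The order is the largest lag k for which b(n-k) appears. Here the deepest term is b(n-1), so the order is 1.

Order 1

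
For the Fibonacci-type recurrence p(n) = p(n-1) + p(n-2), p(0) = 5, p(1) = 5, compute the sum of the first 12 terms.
Computing the sequence terms: 5, 5, 10, 15, 25, 40, 65, 105, 170, 275, 445, 720
Adding these values together:

1880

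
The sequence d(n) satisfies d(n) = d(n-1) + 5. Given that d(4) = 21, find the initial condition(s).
d(4) = d(0) + 4·5, so d(0) = 21 - 20 = 1.

d(0) = 1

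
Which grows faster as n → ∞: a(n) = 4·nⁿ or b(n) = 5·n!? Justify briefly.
Comparing growth rates:
Growth-rate hierarchy: log n ≺ any polynomial ≺ any exponential cⁿ (c>1) ≺ n! ≺ nⁿ.
super-exponential nⁿ dominates factorial asymptotically.

a(n) grows faster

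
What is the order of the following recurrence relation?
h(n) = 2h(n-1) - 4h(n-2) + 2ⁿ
The order is the largest lag k for which h(n-k) appears. Here the deepest term is h(n-2) (the 2ⁿ term is non-homogeneous and does not affect the order), so the order is 2.

Order 2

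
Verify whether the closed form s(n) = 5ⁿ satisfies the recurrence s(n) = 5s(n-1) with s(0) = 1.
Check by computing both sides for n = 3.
From the recurrence with s(0) = 1:
  s(0) = 1, s(1) = 5, s(2) = 25, s(3) = 125
  so the recurrence gives s(3) = 125.
From the proposed closed form s(n) = 5ⁿ:
  s(3) = 125.
Both sides give 125 at n = 3, and the initial condition(s) match, so the closed form is consistent.

Yes, the closed form is correct.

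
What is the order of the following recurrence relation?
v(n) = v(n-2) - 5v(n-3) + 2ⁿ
The order is the largest lag k for which v(n-k) appears. Here the deepest term is v(n-3) (the 2ⁿ term is non-homogeneous and does not affect the order), so the order is 3.

Order 3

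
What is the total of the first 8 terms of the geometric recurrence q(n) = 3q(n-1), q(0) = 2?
Computing the sequence terms: 2, 6, 18, 54, 162, 486, 1458, 4374
Adding these values together:

6560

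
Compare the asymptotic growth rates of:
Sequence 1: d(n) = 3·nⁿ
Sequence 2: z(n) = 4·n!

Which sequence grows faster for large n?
Comparing growth rates:
Growth-rate hierarchy: log n ≺ any polynomial ≺ any exponential cⁿ (c>1) ≺ n! ≺ nⁿ.
super-exponential nⁿ dominates factorial asymptotically.

d(n) grows faster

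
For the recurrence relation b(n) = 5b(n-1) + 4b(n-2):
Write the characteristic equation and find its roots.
Substitute b(n) = rⁿ and divide through by rⁿ⁻²: r² - 5r - 4 = 0
Discriminant: 5² + 4·4 = 41, not a perfect square, so by the quadratic formula r = (5 ± √41)/2.
General solution: b(n) = A·r₁ⁿ + B·r₂ⁿ where r₁,r₂ = (5 ± √41)/2

Characteristic: r² - 5r - 4 = 0, Roots: r = (5 ± √41)/2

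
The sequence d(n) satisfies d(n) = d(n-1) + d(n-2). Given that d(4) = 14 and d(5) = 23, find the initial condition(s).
Work backwards using d(k) = d(k+2) - d(k+1):
d(3) = d(5) - d(4) = 23 - 14 = 9
d(2) = d(4) - d(3) = 14 - 9 = 5
d(1) = d(3) - d(2) = 9 - 5 = 4
d(0) = d(2) - d(1) = 5 - 4 = 1

d(0) = 1, d(1) = 4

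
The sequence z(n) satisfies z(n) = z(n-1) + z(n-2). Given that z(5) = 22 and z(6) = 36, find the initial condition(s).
Work backwards using z(k) = z(k+2) - z(k+1):
z(4) = z(6) - z(5) = 36 - 22 = 14
z(3) = z(5) - z(4) = 22 - 14 = 8
z(2) = z(4) - z(3) = 14 - 8 = 6
z(1) = z(3) - z(2) = 8 - 6 = 2
z(0) = z(2) - z(1) = 6 - 2 = 4

z(0) = 4, z(1) = 2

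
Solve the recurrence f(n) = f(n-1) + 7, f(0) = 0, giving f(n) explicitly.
Recurrence: f(n) = f(n-1) + 7, initial: f(0) = 0.
Each step adds 7, so f(n) = f(0) + 7n = 7n.

f(n) = 7n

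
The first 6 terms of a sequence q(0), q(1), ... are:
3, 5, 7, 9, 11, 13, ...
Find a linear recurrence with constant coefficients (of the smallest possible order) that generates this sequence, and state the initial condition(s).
Look for the lowest-order linear relation among consecutive terms.
Observation: consecutive differences are constant (= 2).
Check at n=2: 1·5 + 2 = 7. ✓

q(n) = q(n-1) + 2, q(0) = 3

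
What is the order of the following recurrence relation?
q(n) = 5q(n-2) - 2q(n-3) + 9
The order is the largest lag k for which q(n-k) appears. Here the deepest term is q(n-3) (the 9 term is non-homogeneous and does not affect the order), so the order is 3.

Order 3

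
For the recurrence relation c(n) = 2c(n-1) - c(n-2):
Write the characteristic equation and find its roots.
Substitute c(n) = rⁿ and divide through by rⁿ⁻²: r² - 2r + 1 = 0
Factor: (r - 1)² = 0, so r = 1 (double root).
General solution: c(n) = (A + Bn)·1ⁿ

Characteristic: r² - 2r + 1 = 0, Roots: r = 1 (double root)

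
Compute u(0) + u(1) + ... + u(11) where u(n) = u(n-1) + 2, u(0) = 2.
Computing the sequence terms: 2, 4, 6, 8, 10, 12, 14, 16, 18, 20, 22, 24
Adding these values together:

156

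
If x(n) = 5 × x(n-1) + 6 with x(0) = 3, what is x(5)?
Computing step by step:
x(0) = 3
x(1) = 5 × 3 + 6 = 21
x(2) = 5 × 21 + 6 = 111
x(3) = 5 × 111 + 6 = 561
x(4) = 5 × 561 + 6 = 2811
x(5) = 5 × 2811 + 6 = 14061

14061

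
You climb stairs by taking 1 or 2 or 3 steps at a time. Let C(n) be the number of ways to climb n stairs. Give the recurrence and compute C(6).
Condition on the size of the last step (1 to 3): before it there were n-1, …, n-3 stairs climbed, and these cases are disjoint, so C(n) = C(n-1) + C(n-2) + C(n-3) (order-3 linear recurrence).
Initial conditions by direct count (compositions of i into parts ≤ 3): C(1) = 1; C(2) = 2; C(3) = 4.
Iterating the recurrence: C(4) = 7, C(5) = 13, C(6) = 24.

C(n) = C(n-1) + C(n-2) + C(n-3), C(1) = 1, C(2) = 2, C(3) = 4; C(6) = 24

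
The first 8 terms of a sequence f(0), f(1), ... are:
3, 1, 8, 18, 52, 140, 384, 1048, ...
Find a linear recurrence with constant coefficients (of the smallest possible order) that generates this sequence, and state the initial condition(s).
Look for the lowest-order linear relation among consecutive terms.
Observation: f(n) - 2·f(n-1) - (2)·f(n-2) = 0 holds for the shown terms, and no order-1 relation f(n) = α·f(n-1) + β fits.
Check at n=3: 2·8 + (2)·1 = 18. ✓

f(n) = 2f(n-1) + 2f(n-2), f(0) = 3, f(1) = 1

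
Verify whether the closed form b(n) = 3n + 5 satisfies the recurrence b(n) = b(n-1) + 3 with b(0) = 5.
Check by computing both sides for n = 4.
From the recurrence with b(0) = 5:
  b(0) = 5, b(1) = 8, b(2) = 11, b(3) = 14, b(4) = 17
  so the recurrence gives b(4) = 17.
From the proposed closed form b(n) = 3n + 5:
  b(4) = 17.
Both sides give 17 at n = 4, and the initial condition(s) match, so the closed form is consistent.

Yes, the closed form is correct.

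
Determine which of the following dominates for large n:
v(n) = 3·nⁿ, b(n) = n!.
Comparing growth rates:
Growth-rate hierarchy: log n ≺ any polynomial ≺ any exponential cⁿ (c>1) ≺ n! ≺ nⁿ.
super-exponential nⁿ dominates factorial asymptotically.

v(n) grows faster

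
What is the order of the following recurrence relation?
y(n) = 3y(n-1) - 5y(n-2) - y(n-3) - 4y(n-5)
The order is the largest lag k for which y(n-k) appears. Here the deepest term is y(n-5), so the order is 5.

Order 5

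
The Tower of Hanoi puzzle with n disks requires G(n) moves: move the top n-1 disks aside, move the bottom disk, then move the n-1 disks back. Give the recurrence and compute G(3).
Moving n disks = move the top n-1 disks aside (G(n-1) moves) + move the largest disk (1 move) + move the n-1 disks back on top (G(n-1) moves), so G(n) = 2G(n-1) + 1, with G(1) = 1 (a single disk takes one move).
First terms: 1, 3, 7, … — each is one less than a power of 2. Indeed G(n) + 1 = 2(G(n-1) + 1) with G(1) + 1 = 2, so G(n) + 1 = 2ⁿ and G(n) = 2ⁿ - 1.
Hence G(3) = 2^3 - 1 = 8 - 1 = 7.

G(n) = 2G(n-1) + 1, G(1) = 1; G(3) = 7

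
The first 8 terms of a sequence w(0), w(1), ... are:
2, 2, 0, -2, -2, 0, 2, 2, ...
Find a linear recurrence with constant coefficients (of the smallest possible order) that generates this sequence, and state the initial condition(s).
Look for the lowest-order linear relation among consecutive terms.
Observation: w(n) - 1·w(n-1) - (-1)·w(n-2) = 0 holds for the shown terms, and no order-1 relation w(n) = α·w(n-1) + β fits.
Check at n=3: 1·0 + (-1)·2 = -2. ✓

w(n) = w(n-1) - w(n-2), w(0) = 2, w(1) = 2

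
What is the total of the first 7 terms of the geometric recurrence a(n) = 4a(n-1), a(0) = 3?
Computing the sequence terms: 3, 12, 48, 192, 768, 3072, 12288
Adding these values together:

16383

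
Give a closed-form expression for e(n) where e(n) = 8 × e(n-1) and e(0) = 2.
Recurrence: e(n) = 8 × e(n-1), initial: e(0) = 2.
Each term is 8 times the previous, so this is geometric with ratio 8. After n steps: e(n) = e(0)·8ⁿ = 2·8ⁿ.

e(n) = 2·8ⁿ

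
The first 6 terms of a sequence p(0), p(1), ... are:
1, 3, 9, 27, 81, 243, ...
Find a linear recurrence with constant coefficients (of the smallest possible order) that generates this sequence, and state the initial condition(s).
Look for the lowest-order linear relation among consecutive terms.
Observation: each term is 3× the previous.
Check at n=2: 3·3 = 9. ✓

p(n) = 3 × p(n-1), p(0) = 1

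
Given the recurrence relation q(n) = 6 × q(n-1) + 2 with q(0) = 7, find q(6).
Computing step by step:
q(0) = 7
q(1) = 6 × 7 + 2 = 44
q(2) = 6 × 44 + 2 = 266
q(3) = 6 × 266 + 2 = 1598
q(4) = 6 × 1598 + 2 = 9590
q(5) = 6 × 9590 + 2 = 57542
q(6) = 6 × 57542 + 2 = 345254

345254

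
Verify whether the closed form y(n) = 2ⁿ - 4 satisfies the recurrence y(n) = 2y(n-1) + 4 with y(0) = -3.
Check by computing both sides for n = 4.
From the recurrence with y(0) = -3:
  y(0) = -3, y(1) = -2, y(2) = 0, y(3) = 4, y(4) = 12
  so the recurrence gives y(4) = 12.
From the proposed closed form y(n) = 2ⁿ - 4:
  y(4) = 12.
Both sides give 12 at n = 4, and the initial condition(s) match, so the closed form is consistent.

Yes, the closed form is correct.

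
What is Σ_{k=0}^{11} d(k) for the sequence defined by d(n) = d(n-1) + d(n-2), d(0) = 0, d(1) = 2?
Computing the sequence terms: 0, 2, 2, 4, 6, 10, 16, 26, 42, 68, 110, 178
Adding these values together:

464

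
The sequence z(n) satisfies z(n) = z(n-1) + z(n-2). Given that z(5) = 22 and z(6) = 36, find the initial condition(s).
Work backwards using z(k) = z(k+2) - z(k+1):
z(4) = z(6) - z(5) = 36 - 22 = 14
z(3) = z(5) - z(4) = 22 - 14 = 8
z(2) = z(4) - z(3) = 14 - 8 = 6
z(1) = z(3) - z(2) = 8 - 6 = 2
z(0) = z(2) - z(1) = 6 - 2 = 4

z(0) = 4, z(1) = 2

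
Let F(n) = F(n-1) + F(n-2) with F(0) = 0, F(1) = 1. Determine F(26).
Computing the sequence terms:
0, 1, 1, 2, 3, 5, 8, 13, 21, 34, 55, 89, 144, 233, 377, 610, 987, 1597, 2584, 4181, 6765, 10946, 17711, 28657, 46368, 75025, 121393

121393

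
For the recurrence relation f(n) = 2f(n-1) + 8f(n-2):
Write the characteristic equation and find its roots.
Substitute f(n) = rⁿ and divide through by rⁿ⁻²: r² - 2r - 8 = 0
Factor: (r + 2)(r - 4) = 0, so r = -2, 4.
General solution: f(n) = A·(-2)ⁿ + B·4ⁿ

Characteristic: r² - 2r - 8 = 0, Roots: r = -2, 4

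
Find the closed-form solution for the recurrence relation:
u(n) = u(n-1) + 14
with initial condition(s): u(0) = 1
Recurrence: u(n) = u(n-1) + 14, initial: u(0) = 1.
Each step adds 14, so u(n) = u(0) + 14n = 14n + 1.

u(n) = 14n + 1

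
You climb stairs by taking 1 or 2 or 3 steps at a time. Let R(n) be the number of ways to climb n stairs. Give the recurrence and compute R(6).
Condition on the size of the last step (1 to 3): before it there were n-1, …, n-3 stairs climbed, and these cases are disjoint, so R(n) = R(n-1) + R(n-2) + R(n-3) (order-3 linear recurrence).
Initial conditions by direct count (compositions of i into parts ≤ 3): R(1) = 1; R(2) = 2; R(3) = 4.
Iterating the recurrence: R(4) = 7, R(5) = 13, R(6) = 24.

R(n) = R(n-1) + R(n-2) + R(n-3), R(1) = 1, R(2) = 2, R(3) = 4; R(6) = 24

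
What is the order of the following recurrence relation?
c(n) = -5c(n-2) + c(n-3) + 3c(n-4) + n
The order is the largest lag k for which c(n-k) appears. Here the deepest term is c(n-4) (the n term is non-homogeneous and does not affect the order), so the order is 4.

Order 4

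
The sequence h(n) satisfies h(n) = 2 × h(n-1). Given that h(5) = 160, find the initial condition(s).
In general h(n) = 2ⁿ · h(0). At n = 5: h(0) = h(5) / 2^5 = 160 / 32 = 5.

h(0) = 5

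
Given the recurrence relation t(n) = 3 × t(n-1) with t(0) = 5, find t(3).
Computing step by step:
t(0) = 5
t(1) = 3 × 5 = 15
t(2) = 3 × 15 = 45
t(3) = 3 × 45 = 135

135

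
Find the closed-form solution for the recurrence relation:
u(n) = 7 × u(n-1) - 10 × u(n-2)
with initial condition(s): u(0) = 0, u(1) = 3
Recurrence: u(n) = 7 × u(n-1) - 10 × u(n-2), initial: u(0) = 0, u(1) = 3.
Characteristic equation: r² - 7r + 10 = 0, which factors as (r - 5)(r - 2) = 0, so r = 5, 2. General solution u(n) = A·5ⁿ + B·2ⁿ. From u(0) = 0: A + B = 0. From u(1) = 3: 5A + 2B = 3. Solving gives A = 1, B = -1.

u(n) = 5ⁿ - 2ⁿ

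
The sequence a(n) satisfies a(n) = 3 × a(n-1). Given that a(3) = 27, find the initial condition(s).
In general a(n) = 3ⁿ · a(0). At n = 3: a(0) = a(3) / 3^3 = 27 / 27 = 1.

a(0) = 1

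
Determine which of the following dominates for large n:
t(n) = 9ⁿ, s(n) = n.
Comparing growth rates:
Growth-rate hierarchy: log n ≺ any polynomial ≺ any exponential cⁿ (c>1) ≺ n! ≺ nⁿ.
exponential base 9 dominates polynomial degree 1 asymptotically.

t(n) grows faster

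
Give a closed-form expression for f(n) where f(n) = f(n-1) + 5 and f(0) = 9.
Recurrence: f(n) = f(n-1) + 5, initial: f(0) = 9.
Each step adds 5, so f(n) = f(0) + 5n = 5n + 9.

f(n) = 5n + 9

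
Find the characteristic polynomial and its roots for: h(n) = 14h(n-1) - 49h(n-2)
Substitute h(n) = rⁿ and divide through by rⁿ⁻²: r² - 14r + 49 = 0
Factor: (r - 7)² = 0, so r = 7 (double root).
General solution: h(n) = (A + Bn)·7ⁿ

Characteristic: r² - 14r + 49 = 0, Roots: r = 7 (double root)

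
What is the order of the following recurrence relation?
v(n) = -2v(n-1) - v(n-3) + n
The order is the largest lag k for which v(n-k) appears. Here the deepest term is v(n-3) (the n term is non-homogeneous and does not affect the order), so the order is 3.

Order 3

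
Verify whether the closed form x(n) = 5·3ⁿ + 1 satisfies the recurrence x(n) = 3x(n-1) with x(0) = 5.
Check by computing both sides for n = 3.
From the recurrence with x(0) = 5:
  x(0) = 5, x(1) = 15, x(2) = 45, x(3) = 135
  so the recurrence gives x(3) = 135.
From the proposed closed form x(n) = 5·3ⁿ + 1:
  x(3) = 136.
The recurrence gives 135 but the closed form gives 136, so the closed form does not satisfy the recurrence.

No, the closed form is incorrect.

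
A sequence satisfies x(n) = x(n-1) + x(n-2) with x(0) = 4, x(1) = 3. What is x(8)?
Computing the sequence terms:
4, 3, 7, 10, 17, 27, 44, 71, 115

115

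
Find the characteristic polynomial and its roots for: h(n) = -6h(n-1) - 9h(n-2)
Substitute h(n) = rⁿ and divide through by rⁿ⁻²: r² + 6r + 9 = 0
Factor: (r + 3)² = 0, so r = -3 (double root).
General solution: h(n) = (A + Bn)·(-3)ⁿ

Characteristic: r² + 6r + 9 = 0, Roots: r = -3 (double root)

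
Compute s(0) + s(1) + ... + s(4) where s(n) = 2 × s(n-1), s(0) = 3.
Computing the sequence terms: 3, 6, 12, 24, 48
Adding these values together:

93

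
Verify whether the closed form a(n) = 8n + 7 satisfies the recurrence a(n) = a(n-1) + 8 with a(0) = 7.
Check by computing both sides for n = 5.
From the recurrence with a(0) = 7:
  a(0) = 7, a(1) = 15, a(2) = 23, a(3) = 31, a(4) = 39, a(5) = 47
  so the recurrence gives a(5) = 47.
From the proposed closed form a(n) = 8n + 7:
  a(5) = 47.
Both sides give 47 at n = 5, and the initial condition(s) match, so the closed form is consistent.

Yes, the closed form is correct.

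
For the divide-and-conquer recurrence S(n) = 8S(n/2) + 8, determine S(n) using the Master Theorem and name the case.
Master Theorem template: S(n) = a·S(n/b) + f(n).
Here: a=8, b=2, f(n)=8
Compute log_b(a) = log_2(8) = 3.
f(n) = 8 = O(n^(3-ε)) with ε = 3. Case 1: S(n) = Θ(n^log_b(a)) = Θ(n^3).

Case 1: S(n) = Θ(n^3)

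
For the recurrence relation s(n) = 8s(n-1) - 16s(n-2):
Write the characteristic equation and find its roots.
Substitute s(n) = rⁿ and divide through by rⁿ⁻²: r² - 8r + 16 = 0
Factor: (r - 4)² = 0, so r = 4 (double root).
General solution: s(n) = (A + Bn)·4ⁿ

Characteristic: r² - 8r + 16 = 0, Roots: r = 4 (double root)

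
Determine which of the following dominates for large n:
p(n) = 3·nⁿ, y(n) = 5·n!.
Comparing growth rates:
Growth-rate hierarchy: log n ≺ any polynomial ≺ any exponential cⁿ (c>1) ≺ n! ≺ nⁿ.
super-exponential nⁿ dominates factorial asymptotically.

p(n) grows faster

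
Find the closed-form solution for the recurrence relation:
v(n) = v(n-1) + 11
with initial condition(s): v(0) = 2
Recurrence: v(n) = v(n-1) + 11, initial: v(0) = 2.
Each step adds 11, so v(n) = v(0) + 11n = 11n + 2.

v(n) = 11n + 2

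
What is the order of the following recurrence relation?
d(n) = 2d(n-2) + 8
The order is the largest lag k for which d(n-k) appears. Here the deepest term is d(n-2) (the 8 term is non-homogeneous and does not affect the order), so the order is 2.

Order 2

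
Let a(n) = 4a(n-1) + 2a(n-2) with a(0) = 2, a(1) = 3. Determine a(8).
Computing the sequence terms:
2, 3, 16, 70, 312, 1388, 6176, 27480, 122272

122272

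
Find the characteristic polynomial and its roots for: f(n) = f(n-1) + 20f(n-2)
Substitute f(n) = rⁿ and divide through by rⁿ⁻²: r² - r - 20 = 0
Factor: (r + 4)(r - 5) = 0, so r = -4, 5.
General solution: f(n) = A·(-4)ⁿ + B·5ⁿ

Characteristic: r² - r - 20 = 0, Roots: r = -4, 5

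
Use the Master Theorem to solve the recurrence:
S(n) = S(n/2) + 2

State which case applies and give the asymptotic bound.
Master Theorem template: S(n) = a·S(n/b) + f(n).
Here: a=1, b=2, f(n)=2
Compute log_b(a) = log_2(1) = 0.
f(n) = 2 = Θ(1). Case 2: S(n) = Θ(log n).

Case 2: S(n) = Θ(log n)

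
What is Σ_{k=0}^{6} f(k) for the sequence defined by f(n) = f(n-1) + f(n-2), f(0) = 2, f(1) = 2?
Computing the sequence terms: 2, 2, 4, 6, 10, 16, 26
Adding these values together:

66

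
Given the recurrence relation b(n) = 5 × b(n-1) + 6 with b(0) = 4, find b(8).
Computing step by step:
b(0) = 4
b(1) = 5 × 4 + 6 = 26
b(2) = 5 × 26 + 6 = 136
b(3) = 5 × 136 + 6 = 686
b(4) = 5 × 686 + 6 = 3436
b(5) = 5 × 3436 + 6 = 17186
b(6) = 5 × 17186 + 6 = 85936
b(7) = 5 × 85936 + 6 = 429686
b(8) = 5 × 429686 + 6 = 2148436

2148436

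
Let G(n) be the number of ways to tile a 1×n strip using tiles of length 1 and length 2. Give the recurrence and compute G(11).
Condition on the last tile: it has length 1 (leaving a 1×(n-1) strip) or length 2 (leaving a 1×(n-2) strip), so G(n) = G(n-1) + G(n-2) (order-2 linear recurrence).
For 0 ≤ i < 2 only unit tiles fit, so G(i) = 1.
Iterating the recurrence: G(2) = 2, G(3) = 3, G(4) = 5, G(5) = 8, G(6) = 13, G(7) = 21, G(8) = 34, G(9) = 55, G(10) = 89, G(11) = 144.

G(n) = G(n-1) + G(n-2), with G(i) = 1 for 0 ≤ i < 2; G(11) = 144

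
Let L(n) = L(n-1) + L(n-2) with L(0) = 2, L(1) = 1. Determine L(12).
Computing the sequence terms:
2, 1, 3, 4, 7, 11, 18, 29, 47, 76, 123, 199, 322

322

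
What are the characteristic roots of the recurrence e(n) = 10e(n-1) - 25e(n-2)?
Substitute e(n) = rⁿ and divide through by rⁿ⁻²: r² - 10r + 25 = 0
Factor: (r - 5)² = 0, so r = 5 (double root).
General solution: e(n) = (A + Bn)·5ⁿ

Characteristic: r² - 10r + 25 = 0, Roots: r = 5 (double root)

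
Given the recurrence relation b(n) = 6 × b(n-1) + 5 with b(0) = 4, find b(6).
Computing step by step:
b(0) = 4
b(1) = 6 × 4 + 5 = 29
b(2) = 6 × 29 + 5 = 179
b(3) = 6 × 179 + 5 = 1079
b(4) = 6 × 1079 + 5 = 6479
b(5) = 6 × 6479 + 5 = 38879
b(6) = 6 × 38879 + 5 = 233279

233279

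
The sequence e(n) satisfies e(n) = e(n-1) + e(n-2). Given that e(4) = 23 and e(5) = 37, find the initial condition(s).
Work backwards using e(k) = e(k+2) - e(k+1):
e(3) = e(5) - e(4) = 37 - 23 = 14
e(2) = e(4) - e(3) = 23 - 14 = 9
e(1) = e(3) - e(2) = 14 - 9 = 5
e(0) = e(2) - e(1) = 9 - 5 = 4

e(0) = 4, e(1) = 5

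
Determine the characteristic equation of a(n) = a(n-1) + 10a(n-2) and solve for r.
Substitute a(n) = rⁿ and divide through by rⁿ⁻²: r² - r - 10 = 0
Discriminant: 1² + 4·10 = 41, not a perfect square, so by the quadratic formula r = (1 ± √41)/2.
General solution: a(n) = A·r₁ⁿ + B·r₂ⁿ where r₁,r₂ = (1 ± √41)/2

Characteristic: r² - r - 10 = 0, Roots: r = (1 ± √41)/2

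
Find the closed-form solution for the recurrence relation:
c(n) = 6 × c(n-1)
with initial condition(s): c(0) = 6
Recurrence: c(n) = 6 × c(n-1), initial: c(0) = 6.
Each term is 6 times the previous, so this is geometric with ratio 6. After n steps: c(n) = c(0)·6ⁿ = 6·6ⁿ.

c(n) = 6·6ⁿ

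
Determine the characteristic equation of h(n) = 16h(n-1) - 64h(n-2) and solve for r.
Substitute h(n) = rⁿ and divide through by rⁿ⁻²: r² - 16r + 64 = 0
Factor: (r - 8)² = 0, so r = 8 (double root).
General solution: h(n) = (A + Bn)·8ⁿ

Characteristic: r² - 16r + 64 = 0, Roots: r = 8 (double root)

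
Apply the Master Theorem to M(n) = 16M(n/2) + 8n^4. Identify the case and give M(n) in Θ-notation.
Master Theorem template: M(n) = a·M(n/b) + f(n).
Here: a=16, b=2, f(n)=8n^4
Compute log_b(a) = log_2(16) = 4.
f(n) = 8n^4 = Θ(n^4). Case 2: M(n) = Θ(n^4 log n).

Case 2: M(n) = Θ(n^4 log n)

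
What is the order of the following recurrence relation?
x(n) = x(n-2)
The order is the largest lag k for which x(n-k) appears. Here the deepest term is x(n-2), so the order is 2.

Order 2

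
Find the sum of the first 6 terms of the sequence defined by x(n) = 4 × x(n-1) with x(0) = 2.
Computing the sequence terms: 2, 8, 32, 128, 512, 2048
Adding these values together:

2730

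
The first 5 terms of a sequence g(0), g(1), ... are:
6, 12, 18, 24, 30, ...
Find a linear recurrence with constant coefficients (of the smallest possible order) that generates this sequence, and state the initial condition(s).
Look for the lowest-order linear relation among consecutive terms.
Observation: consecutive differences are constant (= 6).
Check at n=2: 1·12 + 6 = 18. ✓

g(n) = g(n-1) + 6, g(0) = 6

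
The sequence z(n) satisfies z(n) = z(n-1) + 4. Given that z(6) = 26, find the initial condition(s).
z(6) = z(0) + 6·4, so z(0) = 26 - 24 = 2.

z(0) = 2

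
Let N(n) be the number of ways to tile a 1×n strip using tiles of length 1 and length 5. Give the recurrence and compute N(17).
Condition on the last tile: it has length 1 (leaving a 1×(n-1) strip) or length 5 (leaving a 1×(n-5) strip), so N(n) = N(n-1) + N(n-5) (order-5 linear recurrence).
For 0 ≤ i < 5 only unit tiles fit, so N(i) = 1.
Iterating the recurrence: N(5) = 2, N(6) = 3, N(7) = 4, N(8) = 5, N(9) = 6, N(10) = 8, N(11) = 11, N(12) = 15, N(13) = 20, N(14) = 26, N(15) = 34, N(16) = 45, N(17) = 60.

N(n) = N(n-1) + N(n-5), with N(i) = 1 for 0 ≤ i < 5; N(17) = 60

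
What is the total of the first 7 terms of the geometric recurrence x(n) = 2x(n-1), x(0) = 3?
Computing the sequence terms: 3, 6, 12, 24, 48, 96, 192
Adding these values together:

381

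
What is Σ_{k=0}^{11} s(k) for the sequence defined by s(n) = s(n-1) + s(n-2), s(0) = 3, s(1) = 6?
Computing the sequence terms: 3, 6, 9, 15, 24, 39, 63, 102, 165, 267, 432, 699
Adding these values together:

1824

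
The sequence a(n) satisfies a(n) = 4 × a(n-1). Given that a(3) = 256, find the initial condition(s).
In general a(n) = 4ⁿ · a(0). At n = 3: a(0) = a(3) / 4^3 = 256 / 64 = 4.

a(0) = 4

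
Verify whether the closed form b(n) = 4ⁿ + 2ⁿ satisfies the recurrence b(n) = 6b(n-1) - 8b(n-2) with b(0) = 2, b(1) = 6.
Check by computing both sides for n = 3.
From the recurrence with b(0) = 2, b(1) = 6:
  b(0) = 2, b(1) = 6, b(2) = 20, b(3) = 72
  so the recurrence gives b(3) = 72.
From the proposed closed form b(n) = 4ⁿ + 2ⁿ:
  b(3) = 72.
Both sides give 72 at n = 3, and the initial condition(s) match, so the closed form is consistent.

Yes, the closed form is correct.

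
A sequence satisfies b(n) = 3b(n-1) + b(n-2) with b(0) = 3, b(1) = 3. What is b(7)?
Computing the sequence terms:
3, 3, 12, 39, 129, 426, 1407, 4647

4647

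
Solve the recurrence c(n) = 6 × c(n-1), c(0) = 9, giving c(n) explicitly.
Recurrence: c(n) = 6 × c(n-1), initial: c(0) = 9.
Each term is 6 times the previous, so this is geometric with ratio 6. After n steps: c(n) = c(0)·6ⁿ = 9·6ⁿ.

c(n) = 9·6ⁿ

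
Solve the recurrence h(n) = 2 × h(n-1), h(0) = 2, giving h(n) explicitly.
Recurrence: h(n) = 2 × h(n-1), initial: h(0) = 2.
Each term is 2 times the previous, so this is geometric with ratio 2. After n steps: h(n) = h(0)·2ⁿ = 2·2ⁿ.

h(n) = 2·2ⁿ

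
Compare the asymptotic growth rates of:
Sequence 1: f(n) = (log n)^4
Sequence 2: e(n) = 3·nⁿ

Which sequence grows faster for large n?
Comparing growth rates:
Growth-rate hierarchy: log n ≺ any polynomial ≺ any exponential cⁿ (c>1) ≺ n! ≺ nⁿ.
super-exponential nⁿ dominates polylogarithmic (log n)^4 asymptotically.

e(n) grows faster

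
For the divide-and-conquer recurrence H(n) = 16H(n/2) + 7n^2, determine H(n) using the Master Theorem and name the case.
Master Theorem template: H(n) = a·H(n/b) + f(n).
Here: a=16, b=2, f(n)=7n^2
Compute log_b(a) = log_2(16) = 4.
f(n) = 7n^2 = O(n^(4-ε)) with ε = 2. Case 1: H(n) = Θ(n^log_b(a)) = Θ(n^4).

Case 1: H(n) = Θ(n^4)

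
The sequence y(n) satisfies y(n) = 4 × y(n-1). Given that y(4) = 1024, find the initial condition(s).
In general y(n) = 4ⁿ · y(0). At n = 4: y(0) = y(4) / 4^4 = 1024 / 256 = 4.

y(0) = 4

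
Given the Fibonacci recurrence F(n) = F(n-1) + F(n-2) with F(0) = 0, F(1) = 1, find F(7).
Computing the sequence terms:
0, 1, 1, 2, 3, 5, 8, 13

13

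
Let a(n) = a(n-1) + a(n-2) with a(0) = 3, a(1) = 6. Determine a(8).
Computing the sequence terms:
3, 6, 9, 15, 24, 39, 63, 102, 165

165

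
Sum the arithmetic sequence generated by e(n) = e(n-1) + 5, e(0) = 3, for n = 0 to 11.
Computing the sequence terms: 3, 8, 13, 18, 23, 28, 33, 38, 43, 48, 53, 58
Adding these values together:

366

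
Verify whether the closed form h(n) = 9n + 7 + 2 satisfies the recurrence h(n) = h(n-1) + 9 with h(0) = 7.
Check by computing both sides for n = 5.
From the recurrence with h(0) = 7:
  h(0) = 7, h(1) = 16, h(2) = 25, h(3) = 34, h(4) = 43, h(5) = 52
  so the recurrence gives h(5) = 52.
From the proposed closed form h(n) = 9n + 7 + 2:
  h(5) = 54.
The recurrence gives 52 but the closed form gives 54, so the closed form does not satisfy the recurrence.

No, the closed form is incorrect.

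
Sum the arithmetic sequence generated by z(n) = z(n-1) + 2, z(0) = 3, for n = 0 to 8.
Computing the sequence terms: 3, 5, 7, 9, 11, 13, 15, 17, 19
Adding these values together:

99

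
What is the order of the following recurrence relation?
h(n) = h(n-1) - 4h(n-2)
The order is the largest lag k for which h(n-k) appears. Here the deepest term is h(n-2), so the order is 2.

Order 2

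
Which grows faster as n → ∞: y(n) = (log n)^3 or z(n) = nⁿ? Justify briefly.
Comparing growth rates:
Growth-rate hierarchy: log n ≺ any polynomial ≺ any exponential cⁿ (c>1) ≺ n! ≺ nⁿ.
super-exponential nⁿ dominates polylogarithmic (log n)^3 asymptotically.

z(n) grows faster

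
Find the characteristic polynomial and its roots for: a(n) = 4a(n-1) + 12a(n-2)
Substitute a(n) = rⁿ and divide through by rⁿ⁻²: r² - 4r - 12 = 0
Factor: (r - 6)(r + 2) = 0, so r = 6, -2.
General solution: a(n) = A·6ⁿ + B·(-2)ⁿ

Characteristic: r² - 4r - 12 = 0, Roots: r = 6, -2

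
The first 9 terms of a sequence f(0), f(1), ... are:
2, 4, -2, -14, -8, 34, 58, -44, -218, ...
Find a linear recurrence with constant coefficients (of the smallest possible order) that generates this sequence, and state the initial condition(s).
Look for the lowest-order linear relation among consecutive terms.
Observation: f(n) - 1·f(n-1) - (-3)·f(n-2) = 0 holds for the shown terms, and no order-1 relation f(n) = α·f(n-1) + β fits.
Check at n=3: 1·-2 + (-3)·4 = -14. ✓

f(n) = f(n-1) - 3f(n-2), f(0) = 2, f(1) = 4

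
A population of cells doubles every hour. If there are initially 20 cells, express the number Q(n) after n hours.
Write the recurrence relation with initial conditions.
Each hour multiplies the count by 2, so the count after n hours depends only on the count after n-1 hours: Q(n) = 2 × Q(n-1). The starting count gives Q(0) = 20.
Unrolling n times gives the closed form Q(n) = 20 × 2ⁿ.

Q(n) = 2 × Q(n-1), Q(0) = 20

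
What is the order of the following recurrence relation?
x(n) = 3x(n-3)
The order is the largest lag k for which x(n-k) appears. Here the deepest term is x(n-3), so the order is 3.

Order 3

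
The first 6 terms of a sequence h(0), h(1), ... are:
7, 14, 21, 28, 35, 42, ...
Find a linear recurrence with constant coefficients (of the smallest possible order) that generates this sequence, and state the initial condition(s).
Look for the lowest-order linear relation among consecutive terms.
Observation: consecutive differences are constant (= 7).
Check at n=2: 1·14 + 7 = 21. ✓

h(n) = h(n-1) + 7, h(0) = 7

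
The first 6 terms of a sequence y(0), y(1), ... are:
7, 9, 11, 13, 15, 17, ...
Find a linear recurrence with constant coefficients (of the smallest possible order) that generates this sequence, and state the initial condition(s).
Look for the lowest-order linear relation among consecutive terms.
Observation: consecutive differences are constant (= 2).
Check at n=2: 1·9 + 2 = 11. ✓

y(n) = y(n-1) + 2, y(0) = 7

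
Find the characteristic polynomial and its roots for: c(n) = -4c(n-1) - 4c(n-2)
Substitute c(n) = rⁿ and divide through by rⁿ⁻²: r² + 4r + 4 = 0
Factor: (r + 2)² = 0, so r = -2 (double root).
General solution: c(n) = (A + Bn)·(-2)ⁿ

Characteristic: r² + 4r + 4 = 0, Roots: r = -2 (double root)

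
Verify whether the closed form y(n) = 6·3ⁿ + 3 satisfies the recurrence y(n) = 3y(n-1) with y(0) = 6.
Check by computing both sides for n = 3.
From the recurrence with y(0) = 6:
  y(0) = 6, y(1) = 18, y(2) = 54, y(3) = 162
  so the recurrence gives y(3) = 162.
From the proposed closed form y(n) = 6·3ⁿ + 3:
  y(3) = 165.
The recurrence gives 162 but the closed form gives 165, so the closed form does not satisfy the recurrence.

No, the closed form is incorrect.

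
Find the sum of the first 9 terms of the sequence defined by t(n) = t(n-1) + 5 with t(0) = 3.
Computing the sequence terms: 3, 8, 13, 18, 23, 28, 33, 38, 43
Adding these values together:

207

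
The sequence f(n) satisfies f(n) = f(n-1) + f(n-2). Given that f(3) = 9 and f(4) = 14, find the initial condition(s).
Work backwards using f(k) = f(k+2) - f(k+1):
f(2) = f(4) - f(3) = 14 - 9 = 5
f(1) = f(3) - f(2) = 9 - 5 = 4
f(0) = f(2) - f(1) = 5 - 4 = 1

f(0) = 1, f(1) = 4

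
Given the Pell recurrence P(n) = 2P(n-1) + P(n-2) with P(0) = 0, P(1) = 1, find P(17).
Computing the sequence terms:
0, 1, 2, 5, 12, 29, 70, 169, 408, 985, 2378, 5741, 13860, 33461, 80782, 195025, 470832, 1136689

1136689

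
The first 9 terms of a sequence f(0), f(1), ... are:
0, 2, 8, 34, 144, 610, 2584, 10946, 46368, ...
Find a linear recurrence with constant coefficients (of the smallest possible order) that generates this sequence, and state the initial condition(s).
Look for the lowest-order linear relation among consecutive terms.
Observation: f(n) - 4·f(n-1) - (1)·f(n-2) = 0 holds for the shown terms, and no order-1 relation f(n) = α·f(n-1) + β fits.
Check at n=3: 4·8 + (1)·2 = 34. ✓

f(n) = 4f(n-1) + f(n-2), f(0) = 0, f(1) = 2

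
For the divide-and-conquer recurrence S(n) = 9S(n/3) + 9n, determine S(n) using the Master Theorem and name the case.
Master Theorem template: S(n) = a·S(n/b) + f(n).
Here: a=9, b=3, f(n)=9n
Compute log_b(a) = log_3(9) = 2.
f(n) = 9n = O(n^(2-ε)) with ε = 1. Case 1: S(n) = Θ(n^log_b(a)) = Θ(n^2).

Case 1: S(n) = Θ(n^2)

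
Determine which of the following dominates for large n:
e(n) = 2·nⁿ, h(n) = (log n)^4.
Comparing growth rates:
Growth-rate hierarchy: log n ≺ any polynomial ≺ any exponential cⁿ (c>1) ≺ n! ≺ nⁿ.
super-exponential nⁿ dominates polylogarithmic (log n)^4 asymptotically.

e(n) grows faster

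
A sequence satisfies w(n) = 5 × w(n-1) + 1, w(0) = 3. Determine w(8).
Computing step by step:
w(0) = 3
w(1) = 5 × 3 + 1 = 16
w(2) = 5 × 16 + 1 = 81
w(3) = 5 × 81 + 1 = 406
w(4) = 5 × 406 + 1 = 2031
w(5) = 5 × 2031 + 1 = 10156
w(6) = 5 × 10156 + 1 = 50781
w(7) = 5 × 50781 + 1 = 253906
w(8) = 5 × 253906 + 1 = 1269531

1269531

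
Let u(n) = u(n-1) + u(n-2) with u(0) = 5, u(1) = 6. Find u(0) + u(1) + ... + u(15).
Computing the sequence terms: 5, 6, 11, 17, 28, 45, 73, 118, 191, 309, 500, 809, 1309, 2118, 3427, 5545
Adding these values together:

14511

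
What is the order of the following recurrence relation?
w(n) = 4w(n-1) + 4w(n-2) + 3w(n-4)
The order is the largest lag k for which w(n-k) appears. Here the deepest term is w(n-4), so the order is 4.

Order 4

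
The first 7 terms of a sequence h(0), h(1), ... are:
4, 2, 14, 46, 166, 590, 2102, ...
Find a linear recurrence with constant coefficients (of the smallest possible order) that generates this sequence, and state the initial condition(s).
Look for the lowest-order linear relation among consecutive terms.
Observation: h(n) - 3·h(n-1) - (2)·h(n-2) = 0 holds for the shown terms, and no order-1 relation h(n) = α·h(n-1) + β fits.
Check at n=3: 3·14 + (2)·2 = 46. ✓

h(n) = 3h(n-1) + 2h(n-2), h(0) = 4, h(1) = 2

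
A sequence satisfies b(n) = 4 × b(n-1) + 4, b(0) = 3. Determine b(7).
Computing step by step:
b(0) = 3
b(1) = 4 × 3 + 4 = 16
b(2) = 4 × 16 + 4 = 68
b(3) = 4 × 68 + 4 = 276
b(4) = 4 × 276 + 4 = 1108
b(5) = 4 × 1108 + 4 = 4436
b(6) = 4 × 4436 + 4 = 17748
b(7) = 4 × 17748 + 4 = 70996

70996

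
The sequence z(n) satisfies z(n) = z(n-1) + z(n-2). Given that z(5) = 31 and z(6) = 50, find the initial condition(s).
Work backwards using z(k) = z(k+2) - z(k+1):
z(4) = z(6) - z(5) = 50 - 31 = 19
z(3) = z(5) - z(4) = 31 - 19 = 12
z(2) = z(4) - z(3) = 19 - 12 = 7
z(1) = z(3) - z(2) = 12 - 7 = 5
z(0) = z(2) - z(1) = 7 - 5 = 2

z(0) = 2, z(1) = 5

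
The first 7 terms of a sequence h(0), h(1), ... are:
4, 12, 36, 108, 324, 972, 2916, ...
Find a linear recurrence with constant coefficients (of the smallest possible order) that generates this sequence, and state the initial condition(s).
Look for the lowest-order linear relation among consecutive terms.
Observation: each term is 3× the previous.
Check at n=2: 3·12 = 36. ✓

h(n) = 3 × h(n-1), h(0) = 4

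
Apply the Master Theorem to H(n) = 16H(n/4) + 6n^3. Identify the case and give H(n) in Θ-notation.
Master Theorem template: H(n) = a·H(n/b) + f(n).
Here: a=16, b=4, f(n)=6n^3
Compute log_b(a) = log_4(16) = 2.
f(n) = 6n^3 = Ω(n^(2+ε)) with ε = 1, and the regularity condition holds (a·f(n/b) = (a/b^3)·f(n) with a/b^3 = 4^-1 < 1). Case 3: H(n) = Θ(f(n)) = Θ(n^3).

Case 3: H(n) = Θ(n^3)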